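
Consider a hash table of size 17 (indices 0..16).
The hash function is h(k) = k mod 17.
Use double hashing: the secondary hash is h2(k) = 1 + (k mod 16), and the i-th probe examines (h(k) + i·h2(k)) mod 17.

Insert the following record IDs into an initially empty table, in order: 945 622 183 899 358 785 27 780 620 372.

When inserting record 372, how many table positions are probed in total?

6

Insert 945: h=10, slot 10 empty => index 10.
Insert 622: h=10, h2=15, slot 10 occupied => index 8.
Insert 183: h=13, slot 13 empty => index 13.
Insert 899: h=15, slot 15 empty => index 15.
Insert 358: h=1, slot 1 empty => index 1.
Insert 785: h=3, slot 3 empty => index 3.
Insert 27: h=10, h2=12, slot 10 occupied => index 5.
Insert 780: h=15, h2=13, slot 15 occupied => index 11.
Insert 620: h=8, h2=13, slot 8 occupied => index 4.
Insert 372: h=15, h2=5, slots 15,3,8,13,1 occupied => index 6.
Table: [., 358, ., 785, 620, 27, 372, ., 622, ., 945, 780, ., 183, ., 899, .]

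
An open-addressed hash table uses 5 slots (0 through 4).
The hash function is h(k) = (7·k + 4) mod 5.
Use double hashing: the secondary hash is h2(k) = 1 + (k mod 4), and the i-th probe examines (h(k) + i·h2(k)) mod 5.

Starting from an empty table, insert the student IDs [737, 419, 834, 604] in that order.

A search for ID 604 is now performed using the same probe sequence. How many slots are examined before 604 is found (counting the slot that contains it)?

Insert 737: h=3, slot 3 empty -> index 3.
Insert 419: h=2, slot 2 empty -> index 2.
Insert 834: h=2, h2=3, slot 2 occupied -> index 0.
Insert 604: h=2, h2=1, slots 2,3 occupied -> index 4.
Table: [834, —, 419, 737, 604]
Lookup 604: h=2, h2=1, probe 2,3,4 → found at 4.

3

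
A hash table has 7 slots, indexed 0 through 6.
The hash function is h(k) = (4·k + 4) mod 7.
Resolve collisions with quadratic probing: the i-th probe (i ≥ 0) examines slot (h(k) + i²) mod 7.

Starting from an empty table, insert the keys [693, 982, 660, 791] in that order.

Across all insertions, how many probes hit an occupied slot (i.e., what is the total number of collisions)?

Insert 693: h=4, slot 4 empty → index 4.
Insert 982: h=5, slot 5 empty → index 5.
Insert 660: h=5, slot 5 occupied → index 6.
Insert 791: h=4, slots 4,5 occupied → index 1.
Table: [—, 791, —, —, 693, 982, 660]

3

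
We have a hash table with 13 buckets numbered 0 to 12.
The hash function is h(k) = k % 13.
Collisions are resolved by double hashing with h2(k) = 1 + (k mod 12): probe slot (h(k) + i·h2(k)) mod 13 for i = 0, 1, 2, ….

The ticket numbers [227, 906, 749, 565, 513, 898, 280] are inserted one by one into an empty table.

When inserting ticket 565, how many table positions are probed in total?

3

227: h=6 → slot 6
906: h=9 → slot 9
749: h=8 → slot 8
565: h=6, h2=2, probe 6,8,10 → slot 10
513: h=6, h2=10, probe 6,3 → slot 3
898: h=1 → slot 1
280: h=7 → slot 7
Table: [_, 898, _, 513, _, _, 227, 280, 749, 906, 565, _, _]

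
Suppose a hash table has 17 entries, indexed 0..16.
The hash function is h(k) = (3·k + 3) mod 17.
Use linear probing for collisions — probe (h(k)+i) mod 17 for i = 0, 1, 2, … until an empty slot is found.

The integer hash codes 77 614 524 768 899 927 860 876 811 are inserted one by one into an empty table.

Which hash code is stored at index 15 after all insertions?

Insert 77: h=13, slot 13 empty -> index 13.
Insert 614: h=9, slot 9 empty -> index 9.
Insert 524: h=11, slot 11 empty -> index 11.
Insert 768: h=12, slot 12 empty -> index 12.
Insert 899: h=14, slot 14 empty -> index 14.
Insert 927: h=13, slots 13,14 occupied -> index 15.
Insert 860: h=16, slot 16 empty -> index 16.
Insert 876: h=13, slots 13,14,15,16 occupied -> index 0.
Insert 811: h=5, slot 5 empty -> index 5.
Table: [876, _, _, _, _, 811, _, _, _, 614, _, 524, 768, 77, 899, 927, 860]

927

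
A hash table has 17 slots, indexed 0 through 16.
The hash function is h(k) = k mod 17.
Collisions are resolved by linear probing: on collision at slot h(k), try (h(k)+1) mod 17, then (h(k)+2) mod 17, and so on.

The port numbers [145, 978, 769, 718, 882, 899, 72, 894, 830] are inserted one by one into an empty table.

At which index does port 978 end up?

145: h=9 -> slot 9
978: h=9, probe 9,10 -> slot 10
769: h=4 -> slot 4
718: h=4, probe 4,5 -> slot 5
882: h=15 -> slot 15
899: h=15, probe 15,16 -> slot 16
72: h=4, probe 4,5,6 -> slot 6
894: h=10, probe 10,11 -> slot 11
830: h=14 -> slot 14
Table: [_, _, _, _, 769, 718, 72, _, _, 145, 978, 894, _, _, 830, 882, 899]

10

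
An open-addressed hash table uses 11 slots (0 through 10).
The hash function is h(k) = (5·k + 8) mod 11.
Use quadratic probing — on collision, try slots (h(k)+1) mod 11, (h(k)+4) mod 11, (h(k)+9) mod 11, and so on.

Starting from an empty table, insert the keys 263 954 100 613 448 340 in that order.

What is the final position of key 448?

Insert 263: h=3, slot 3 empty → index 3.
Insert 954: h=4, slot 4 empty → index 4.
Insert 100: h=2, slot 2 empty → index 2.
Insert 613: h=4, slot 4 occupied → index 5.
Insert 448: h=4, slots 4,5 occupied → index 8.
Insert 340: h=3, slots 3,4 occupied → index 7.
Table: [., ., 100, 263, 954, 613, ., 340, 448, ., .]

8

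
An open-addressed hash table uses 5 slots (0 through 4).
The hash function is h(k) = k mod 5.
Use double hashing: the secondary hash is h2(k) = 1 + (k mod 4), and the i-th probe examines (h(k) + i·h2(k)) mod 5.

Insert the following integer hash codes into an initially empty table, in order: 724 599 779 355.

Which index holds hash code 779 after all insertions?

2

Insert 724: h=4, slot 4 empty → index 4.
Insert 599: h=4, h2=4, slot 4 occupied → index 3.
Insert 779: h=4, h2=4, slots 4,3 occupied → index 2.
Insert 355: h=0, slot 0 empty → index 0.
Table: [355, -, 779, 599, 724]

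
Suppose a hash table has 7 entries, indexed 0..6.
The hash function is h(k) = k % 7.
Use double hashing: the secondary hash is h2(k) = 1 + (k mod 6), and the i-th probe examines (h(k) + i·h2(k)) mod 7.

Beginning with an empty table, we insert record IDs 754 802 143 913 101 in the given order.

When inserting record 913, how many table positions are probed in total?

3

Insert 754: h=5, slot 5 empty => index 5.
Insert 802: h=4, slot 4 empty => index 4.
Insert 143: h=3, slot 3 empty => index 3.
Insert 913: h=3, h2=2, slots 3,5 occupied => index 0.
Insert 101: h=3, h2=6, slot 3 occupied => index 2.
Table: [913, _, 101, 143, 802, 754, _]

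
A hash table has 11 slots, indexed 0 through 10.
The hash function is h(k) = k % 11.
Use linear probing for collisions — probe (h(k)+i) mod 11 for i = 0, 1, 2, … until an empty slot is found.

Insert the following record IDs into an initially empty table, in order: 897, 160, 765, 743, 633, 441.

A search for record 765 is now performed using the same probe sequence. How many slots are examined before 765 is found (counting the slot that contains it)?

897: h=6 => slot 6
160: h=6, probe 6,7 => slot 7
765: h=6, probe 6,7,8 => slot 8
743: h=6, probe 6,7,8,9 => slot 9
633: h=6, probe 6,7,8,9,10 => slot 10
441: h=1 => slot 1
Table: [., 441, ., ., ., ., 897, 160, 765, 743, 633]
Lookup 765: h=6, probe 6,7,8 → found at 8.

3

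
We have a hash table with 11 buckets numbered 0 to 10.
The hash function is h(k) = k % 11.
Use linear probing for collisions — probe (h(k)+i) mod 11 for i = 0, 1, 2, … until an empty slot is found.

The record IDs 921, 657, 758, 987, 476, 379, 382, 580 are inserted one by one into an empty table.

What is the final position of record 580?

921 hashes to 8; slot 8 is free => place at 8.
657 hashes to 8; 8 taken => place at 9.
758 hashes to 10; slot 10 is free => place at 10.
987 hashes to 8; 8,9,10 taken => place at 0.
476 hashes to 3; slot 3 is free => place at 3.
379 hashes to 5; slot 5 is free => place at 5.
382 hashes to 8; 8,9,10,0 taken => place at 1.
580 hashes to 8; 8,9,10,0,1 taken => place at 2.
Table: [987, 382, 580, 476, —, 379, —, —, 921, 657, 758]

2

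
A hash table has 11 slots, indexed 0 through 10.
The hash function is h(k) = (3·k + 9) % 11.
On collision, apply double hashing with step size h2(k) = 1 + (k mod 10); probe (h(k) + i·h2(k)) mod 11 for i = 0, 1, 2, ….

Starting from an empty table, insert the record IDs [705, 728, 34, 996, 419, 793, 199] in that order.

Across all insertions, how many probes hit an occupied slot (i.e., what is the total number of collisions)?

Insert 705: h=1, slot 1 empty => index 1.
Insert 728: h=4, slot 4 empty => index 4.
Insert 34: h=1, h2=5, slot 1 occupied => index 6.
Insert 996: h=5, slot 5 empty => index 5.
Insert 419: h=1, h2=10, slot 1 occupied => index 0.
Insert 793: h=1, h2=4, slots 1,5 occupied => index 9.
Insert 199: h=1, h2=10, slots 1,0 occupied => index 10.
Table: [419, 705, -, -, 728, 996, 34, -, -, 793, 199]

6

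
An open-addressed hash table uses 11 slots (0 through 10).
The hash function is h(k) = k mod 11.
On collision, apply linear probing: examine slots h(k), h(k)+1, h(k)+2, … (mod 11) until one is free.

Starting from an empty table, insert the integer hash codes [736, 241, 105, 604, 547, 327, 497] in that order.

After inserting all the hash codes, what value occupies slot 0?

736: h=10 => slot 10
241: h=10, probe 10,0 => slot 0
105: h=6 => slot 6
604: h=10, probe 10,0,1 => slot 1
547: h=8 => slot 8
327: h=8, probe 8,9 => slot 9
497: h=2 => slot 2
Table: [241, 604, 497, _, _, _, 105, _, 547, 327, 736]

241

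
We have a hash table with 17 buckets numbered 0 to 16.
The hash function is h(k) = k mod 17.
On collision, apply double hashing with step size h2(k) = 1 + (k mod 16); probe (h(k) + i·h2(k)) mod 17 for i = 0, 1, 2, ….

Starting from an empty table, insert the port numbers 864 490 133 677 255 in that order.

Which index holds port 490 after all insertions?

864 hashes to 14; slot 14 is free → place at 14.
490 hashes to 14, h2=11; 14 taken → place at 8.
133 hashes to 14, h2=6; 14 taken → place at 3.
677 hashes to 14, h2=6; 14,3 taken → place at 9.
255 hashes to 0; slot 0 is free → place at 0.
Table: [255, ∅, ∅, 133, ∅, ∅, ∅, ∅, 490, 677, ∅, ∅, ∅, ∅, 864, ∅, ∅]

8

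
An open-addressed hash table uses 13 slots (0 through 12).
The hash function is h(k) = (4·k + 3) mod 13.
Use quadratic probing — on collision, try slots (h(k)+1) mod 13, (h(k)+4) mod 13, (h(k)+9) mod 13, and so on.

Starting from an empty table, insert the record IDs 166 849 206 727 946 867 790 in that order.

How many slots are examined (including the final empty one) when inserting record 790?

5

166: h=4 => slot 4
849: h=6 => slot 6
206: h=8 => slot 8
727: h=12 => slot 12
946: h=4, probe 4,5 => slot 5
867: h=0 => slot 0
790: h=4, probe 4,5,8,0,7 => slot 7
Table: [867, ∅, ∅, ∅, 166, 946, 849, 790, 206, ∅, ∅, ∅, 727]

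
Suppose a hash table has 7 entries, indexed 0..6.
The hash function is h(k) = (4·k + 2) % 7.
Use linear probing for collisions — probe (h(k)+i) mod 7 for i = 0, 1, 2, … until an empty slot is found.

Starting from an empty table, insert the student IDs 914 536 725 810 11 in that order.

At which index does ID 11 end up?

914 hashes to 4; slot 4 is free -> place at 4.
536 hashes to 4; 4 taken -> place at 5.
725 hashes to 4; 4,5 taken -> place at 6.
810 hashes to 1; slot 1 is free -> place at 1.
11 hashes to 4; 4,5,6 taken -> place at 0.
Table: [11, 810, _, _, 914, 536, 725]

0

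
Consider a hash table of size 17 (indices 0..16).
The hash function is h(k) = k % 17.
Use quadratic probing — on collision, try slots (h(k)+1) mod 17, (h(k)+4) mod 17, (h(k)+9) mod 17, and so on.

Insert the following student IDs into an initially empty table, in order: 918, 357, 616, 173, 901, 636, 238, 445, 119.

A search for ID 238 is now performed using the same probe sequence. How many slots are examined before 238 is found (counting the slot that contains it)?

918: h=0 => slot 0
357: h=0, probe 0,1 => slot 1
616: h=4 => slot 4
173: h=3 => slot 3
901: h=0, probe 0,1,4,9 => slot 9
636: h=7 => slot 7
238: h=0, probe 0,1,4,9,16 => slot 16
445: h=3, probe 3,4,7,12 => slot 12
119: h=0, probe 0,1,4,9,16,8 => slot 8
Table: [918, 357, ., 173, 616, ., ., 636, 119, 901, ., ., 445, ., ., ., 238]
Lookup 238: h=0, probe 0,1,4,9,16 → found at 16.

5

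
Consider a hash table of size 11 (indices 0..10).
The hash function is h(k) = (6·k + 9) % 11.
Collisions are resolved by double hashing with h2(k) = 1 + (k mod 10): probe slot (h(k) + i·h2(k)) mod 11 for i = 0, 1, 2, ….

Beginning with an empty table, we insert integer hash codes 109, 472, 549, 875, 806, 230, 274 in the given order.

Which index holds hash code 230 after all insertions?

109: h=3 → slot 3
472: h=3, h2=3, probe 3,6 → slot 6
549: h=3, h2=10, probe 3,2 → slot 2
875: h=1 → slot 1
806: h=5 → slot 5
230: h=3, h2=1, probe 3,4 → slot 4
274: h=3, h2=5, probe 3,8 → slot 8
Table: [—, 875, 549, 109, 230, 806, 472, —, 274, —, —]

4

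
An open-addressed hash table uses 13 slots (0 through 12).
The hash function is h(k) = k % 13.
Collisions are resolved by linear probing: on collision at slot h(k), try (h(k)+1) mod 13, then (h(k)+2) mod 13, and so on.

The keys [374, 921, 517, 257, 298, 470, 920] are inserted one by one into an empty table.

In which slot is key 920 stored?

3

Insert 374: h=10, slot 10 empty => index 10.
Insert 921: h=11, slot 11 empty => index 11.
Insert 517: h=10, slots 10,11 occupied => index 12.
Insert 257: h=10, slots 10,11,12 occupied => index 0.
Insert 298: h=12, slots 12,0 occupied => index 1.
Insert 470: h=2, slot 2 empty => index 2.
Insert 920: h=10, slots 10,11,12,0,1,2 occupied => index 3.
Table: [257, 298, 470, 920, —, —, —, —, —, —, 374, 921, 517]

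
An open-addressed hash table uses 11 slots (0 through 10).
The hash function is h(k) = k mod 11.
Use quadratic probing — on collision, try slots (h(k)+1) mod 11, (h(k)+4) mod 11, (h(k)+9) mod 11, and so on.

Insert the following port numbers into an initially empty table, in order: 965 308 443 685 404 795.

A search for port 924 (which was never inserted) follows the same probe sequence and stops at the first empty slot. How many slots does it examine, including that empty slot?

2

965: h=8 => slot 8
308: h=0 => slot 0
443: h=3 => slot 3
685: h=3, probe 3,4 => slot 4
404: h=8, probe 8,9 => slot 9
795: h=3, probe 3,4,7 => slot 7
Table: [308, _, _, 443, 685, _, _, 795, 965, 404, _]
Lookup 924: h=0, probe 0,1 → slot 1 empty, not found.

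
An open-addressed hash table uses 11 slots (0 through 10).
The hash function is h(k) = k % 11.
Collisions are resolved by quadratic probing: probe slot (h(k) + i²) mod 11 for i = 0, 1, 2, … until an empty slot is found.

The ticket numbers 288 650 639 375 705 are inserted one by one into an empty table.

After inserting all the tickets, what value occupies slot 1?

Insert 288: h=2, slot 2 empty => index 2.
Insert 650: h=1, slot 1 empty => index 1.
Insert 639: h=1, slots 1,2 occupied => index 5.
Insert 375: h=1, slots 1,2,5 occupied => index 10.
Insert 705: h=1, slots 1,2,5,10 occupied => index 6.
Table: [-, 650, 288, -, -, 639, 705, -, -, -, 375]

650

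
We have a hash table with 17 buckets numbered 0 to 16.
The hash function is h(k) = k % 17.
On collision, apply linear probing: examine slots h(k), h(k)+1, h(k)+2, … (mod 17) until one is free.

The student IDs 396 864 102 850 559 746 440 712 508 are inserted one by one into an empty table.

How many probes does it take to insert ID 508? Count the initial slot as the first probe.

396: h=5 → slot 5
864: h=14 → slot 14
102: h=0 → slot 0
850: h=0, probe 0,1 → slot 1
559: h=15 → slot 15
746: h=15, probe 15,16 → slot 16
440: h=15, probe 15,16,0,1,2 → slot 2
712: h=15, probe 15,16,0,1,2,3 → slot 3
508: h=15, probe 15,16,0,1,2,3,4 → slot 4
Table: [102, 850, 440, 712, 508, 396, _, _, _, _, _, _, _, _, 864, 559, 746]

7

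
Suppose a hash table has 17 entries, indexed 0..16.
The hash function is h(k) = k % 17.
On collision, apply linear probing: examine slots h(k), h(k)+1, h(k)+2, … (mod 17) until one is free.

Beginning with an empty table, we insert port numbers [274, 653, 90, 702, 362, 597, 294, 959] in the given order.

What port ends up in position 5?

274 hashes to 2; slot 2 is free → place at 2.
653 hashes to 7; slot 7 is free → place at 7.
90 hashes to 5; slot 5 is free → place at 5.
702 hashes to 5; 5 taken → place at 6.
362 hashes to 5; 5,6,7 taken → place at 8.
597 hashes to 2; 2 taken → place at 3.
294 hashes to 5; 5,6,7,8 taken → place at 9.
959 hashes to 7; 7,8,9 taken → place at 10.
Table: [∅, ∅, 274, 597, ∅, 90, 702, 653, 362, 294, 959, ∅, ∅, ∅, ∅, ∅, ∅]

90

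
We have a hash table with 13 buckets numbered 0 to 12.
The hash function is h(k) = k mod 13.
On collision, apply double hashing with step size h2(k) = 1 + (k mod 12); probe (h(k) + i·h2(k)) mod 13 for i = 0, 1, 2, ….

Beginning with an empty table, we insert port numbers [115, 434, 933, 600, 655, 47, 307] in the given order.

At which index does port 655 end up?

0

115 hashes to 11; slot 11 is free → place at 11.
434 hashes to 5; slot 5 is free → place at 5.
933 hashes to 10; slot 10 is free → place at 10.
600 hashes to 2; slot 2 is free → place at 2.
655 hashes to 5, h2=8; 5 taken → place at 0.
47 hashes to 8; slot 8 is free → place at 8.
307 hashes to 8, h2=8; 8 taken → place at 3.
Table: [655, -, 600, 307, -, 434, -, -, 47, -, 933, 115, -]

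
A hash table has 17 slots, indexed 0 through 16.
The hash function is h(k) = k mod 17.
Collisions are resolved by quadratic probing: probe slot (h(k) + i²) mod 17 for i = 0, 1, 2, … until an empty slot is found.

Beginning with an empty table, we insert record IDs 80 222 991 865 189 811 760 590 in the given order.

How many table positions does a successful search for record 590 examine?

Insert 80: h=12, slot 12 empty → index 12.
Insert 222: h=1, slot 1 empty → index 1.
Insert 991: h=5, slot 5 empty → index 5.
Insert 865: h=15, slot 15 empty → index 15.
Insert 189: h=2, slot 2 empty → index 2.
Insert 811: h=12, slot 12 occupied → index 13.
Insert 760: h=12, slots 12,13 occupied → index 16.
Insert 590: h=12, slots 12,13,16 occupied → index 4.
Table: [-, 222, 189, -, 590, 991, -, -, -, -, -, -, 80, 811, -, 865, 760]
Lookup 590: h=12, probe 12,13,16,4 → found at 4.

4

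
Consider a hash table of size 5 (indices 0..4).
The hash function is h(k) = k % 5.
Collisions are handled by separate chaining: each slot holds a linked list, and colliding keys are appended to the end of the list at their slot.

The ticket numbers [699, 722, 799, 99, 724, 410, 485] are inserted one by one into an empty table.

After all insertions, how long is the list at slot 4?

4

Insert 699: h=4, bucket 4 empty -> new chain.
Insert 722: h=2, bucket 2 empty -> new chain.
Insert 799: h=4, bucket 4 nonempty -> append to chain.
Insert 99: h=4, bucket 4 nonempty -> append to chain.
Insert 724: h=4, bucket 4 nonempty -> append to chain.
Insert 410: h=0, bucket 0 empty -> new chain.
Insert 485: h=0, bucket 0 nonempty -> append to chain.
Final buckets:
0: 410 -> 485
1: .
2: 722
3: .
4: 699 -> 799 -> 99 -> 724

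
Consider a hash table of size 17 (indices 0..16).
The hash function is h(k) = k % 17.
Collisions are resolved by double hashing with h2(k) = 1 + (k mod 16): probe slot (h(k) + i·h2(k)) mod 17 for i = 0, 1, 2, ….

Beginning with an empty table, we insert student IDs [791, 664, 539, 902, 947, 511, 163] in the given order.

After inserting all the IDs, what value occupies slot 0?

511

791 hashes to 9; slot 9 is free -> place at 9.
664 hashes to 1; slot 1 is free -> place at 1.
539 hashes to 12; slot 12 is free -> place at 12.
902 hashes to 1, h2=7; 1 taken -> place at 8.
947 hashes to 12, h2=4; 12 taken -> place at 16.
511 hashes to 1, h2=16; 1 taken -> place at 0.
163 hashes to 10; slot 10 is free -> place at 10.
Table: [511, 664, —, —, —, —, —, —, 902, 791, 163, —, 539, —, —, —, 947]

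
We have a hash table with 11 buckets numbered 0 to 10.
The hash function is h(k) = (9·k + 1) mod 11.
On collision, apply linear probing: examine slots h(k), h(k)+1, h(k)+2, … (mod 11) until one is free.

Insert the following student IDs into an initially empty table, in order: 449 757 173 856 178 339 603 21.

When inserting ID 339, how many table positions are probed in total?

449: h=5 => slot 5
757: h=5, probe 5,6 => slot 6
173: h=7 => slot 7
856: h=5, probe 5,6,7,8 => slot 8
178: h=8, probe 8,9 => slot 9
339: h=5, probe 5,6,7,8,9,10 => slot 10
603: h=5, probe 5,6,7,8,9,10,0 => slot 0
21: h=3 => slot 3
Table: [603, -, -, 21, -, 449, 757, 173, 856, 178, 339]

6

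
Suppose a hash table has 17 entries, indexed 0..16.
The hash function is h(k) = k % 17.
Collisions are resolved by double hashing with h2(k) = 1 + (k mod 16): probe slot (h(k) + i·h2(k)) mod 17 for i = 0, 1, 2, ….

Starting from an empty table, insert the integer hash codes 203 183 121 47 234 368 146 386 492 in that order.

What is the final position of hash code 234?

7

Insert 203: h=16, slot 16 empty => index 16.
Insert 183: h=13, slot 13 empty => index 13.
Insert 121: h=2, slot 2 empty => index 2.
Insert 47: h=13, h2=16, slot 13 occupied => index 12.
Insert 234: h=13, h2=11, slot 13 occupied => index 7.
Insert 368: h=11, slot 11 empty => index 11.
Insert 146: h=10, slot 10 empty => index 10.
Insert 386: h=12, h2=3, slot 12 occupied => index 15.
Insert 492: h=16, h2=13, slots 16,12 occupied => index 8.
Table: [∅, ∅, 121, ∅, ∅, ∅, ∅, 234, 492, ∅, 146, 368, 47, 183, ∅, 386, 203]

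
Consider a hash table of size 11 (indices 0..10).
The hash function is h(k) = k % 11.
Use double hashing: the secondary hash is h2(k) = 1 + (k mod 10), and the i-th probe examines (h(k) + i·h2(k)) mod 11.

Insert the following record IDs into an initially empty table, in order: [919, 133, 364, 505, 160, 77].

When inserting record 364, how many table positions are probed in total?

919: h=6 → slot 6
133: h=1 → slot 1
364: h=1, h2=5, probe 1,6,0 → slot 0
505: h=10 → slot 10
160: h=6, h2=1, probe 6,7 → slot 7
77: h=0, h2=8, probe 0,8 → slot 8
Table: [364, 133, ∅, ∅, ∅, ∅, 919, 160, 77, ∅, 505]

3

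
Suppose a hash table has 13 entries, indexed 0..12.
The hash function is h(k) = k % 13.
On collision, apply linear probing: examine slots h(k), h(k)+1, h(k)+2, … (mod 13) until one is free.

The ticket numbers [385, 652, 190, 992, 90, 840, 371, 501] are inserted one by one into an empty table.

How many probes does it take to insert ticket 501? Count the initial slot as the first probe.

385 hashes to 8; slot 8 is free => place at 8.
652 hashes to 2; slot 2 is free => place at 2.
190 hashes to 8; 8 taken => place at 9.
992 hashes to 4; slot 4 is free => place at 4.
90 hashes to 12; slot 12 is free => place at 12.
840 hashes to 8; 8,9 taken => place at 10.
371 hashes to 7; slot 7 is free => place at 7.
501 hashes to 7; 7,8,9,10 taken => place at 11.
Table: [∅, ∅, 652, ∅, 992, ∅, ∅, 371, 385, 190, 840, 501, 90]

5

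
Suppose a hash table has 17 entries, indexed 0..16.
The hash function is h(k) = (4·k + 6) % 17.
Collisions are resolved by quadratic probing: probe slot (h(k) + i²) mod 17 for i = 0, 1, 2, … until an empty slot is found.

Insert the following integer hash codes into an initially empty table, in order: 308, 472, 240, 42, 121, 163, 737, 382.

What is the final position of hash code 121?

1

308: h=14 => slot 14
472: h=7 => slot 7
240: h=14, probe 14,15 => slot 15
42: h=4 => slot 4
121: h=14, probe 14,15,1 => slot 1
163: h=12 => slot 12
737: h=13 => slot 13
382: h=4, probe 4,5 => slot 5
Table: [-, 121, -, -, 42, 382, -, 472, -, -, -, -, 163, 737, 308, 240, -]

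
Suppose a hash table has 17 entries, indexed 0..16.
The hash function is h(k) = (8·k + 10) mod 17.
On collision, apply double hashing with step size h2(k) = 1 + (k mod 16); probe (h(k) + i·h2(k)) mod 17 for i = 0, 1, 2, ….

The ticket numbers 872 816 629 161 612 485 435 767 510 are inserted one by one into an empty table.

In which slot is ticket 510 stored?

872 hashes to 16; slot 16 is free -> place at 16.
816 hashes to 10; slot 10 is free -> place at 10.
629 hashes to 10, h2=6; 10,16 taken -> place at 5.
161 hashes to 6; slot 6 is free -> place at 6.
612 hashes to 10, h2=5; 10 taken -> place at 15.
485 hashes to 14; slot 14 is free -> place at 14.
435 hashes to 5, h2=4; 5 taken -> place at 9.
767 hashes to 9, h2=16; 9 taken -> place at 8.
510 hashes to 10, h2=15; 10,8,6 taken -> place at 4.
Table: [-, -, -, -, 510, 629, 161, -, 767, 435, 816, -, -, -, 485, 612, 872]

4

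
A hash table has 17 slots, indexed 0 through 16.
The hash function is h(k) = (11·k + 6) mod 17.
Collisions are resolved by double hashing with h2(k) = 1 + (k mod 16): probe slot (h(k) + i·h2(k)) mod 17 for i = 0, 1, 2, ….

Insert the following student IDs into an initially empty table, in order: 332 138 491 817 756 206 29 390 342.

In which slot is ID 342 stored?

332: h=3 => slot 3
138: h=11 => slot 11
491: h=1 => slot 1
817: h=0 => slot 0
756: h=9 => slot 9
206: h=11, h2=15, probe 11,9,7 => slot 7
29: h=2 => slot 2
390: h=12 => slot 12
342: h=11, h2=7, probe 11,1,8 => slot 8
Table: [817, 491, 29, 332, —, —, —, 206, 342, 756, —, 138, 390, —, —, —, —]

8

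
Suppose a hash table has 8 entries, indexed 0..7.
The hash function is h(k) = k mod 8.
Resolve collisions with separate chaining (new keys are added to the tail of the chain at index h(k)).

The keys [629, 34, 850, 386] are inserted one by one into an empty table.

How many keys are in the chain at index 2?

629 → bucket 5
34 → bucket 2
850 → bucket 2 (collision)
386 → bucket 2 (collision)
Final buckets:
0: ∅
1: ∅
2: 34 -> 850 -> 386
3: ∅
4: ∅
5: 629
6: ∅
7: ∅

3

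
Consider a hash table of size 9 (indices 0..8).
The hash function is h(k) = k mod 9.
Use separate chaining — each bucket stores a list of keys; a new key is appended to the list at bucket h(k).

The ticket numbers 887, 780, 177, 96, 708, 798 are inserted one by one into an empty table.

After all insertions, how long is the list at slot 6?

Insert 887: h=5, bucket 5 empty -> new chain.
Insert 780: h=6, bucket 6 empty -> new chain.
Insert 177: h=6, bucket 6 nonempty -> append to chain.
Insert 96: h=6, bucket 6 nonempty -> append to chain.
Insert 708: h=6, bucket 6 nonempty -> append to chain.
Insert 798: h=6, bucket 6 nonempty -> append to chain.
Final buckets:
0: _
1: _
2: _
3: _
4: _
5: 887
6: 780 -> 177 -> 96 -> 708 -> 798
7: _
8: _

5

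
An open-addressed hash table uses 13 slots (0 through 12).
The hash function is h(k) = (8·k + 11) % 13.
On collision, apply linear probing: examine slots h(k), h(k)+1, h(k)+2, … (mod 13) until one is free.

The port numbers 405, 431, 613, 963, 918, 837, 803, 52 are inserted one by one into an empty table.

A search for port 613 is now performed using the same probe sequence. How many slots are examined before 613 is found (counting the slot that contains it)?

405 hashes to 1; slot 1 is free -> place at 1.
431 hashes to 1; 1 taken -> place at 2.
613 hashes to 1; 1,2 taken -> place at 3.
963 hashes to 6; slot 6 is free -> place at 6.
918 hashes to 10; slot 10 is free -> place at 10.
837 hashes to 12; slot 12 is free -> place at 12.
803 hashes to 0; slot 0 is free -> place at 0.
52 hashes to 11; slot 11 is free -> place at 11.
Table: [803, 405, 431, 613, ., ., 963, ., ., ., 918, 52, 837]
Lookup 613: h=1, probe 1,2,3 → found at 3.

3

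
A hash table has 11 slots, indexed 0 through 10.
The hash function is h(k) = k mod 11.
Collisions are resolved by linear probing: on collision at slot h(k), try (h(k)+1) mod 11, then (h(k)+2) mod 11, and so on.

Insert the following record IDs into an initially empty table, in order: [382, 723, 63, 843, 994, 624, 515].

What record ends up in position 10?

382 hashes to 8; slot 8 is free -> place at 8.
723 hashes to 8; 8 taken -> place at 9.
63 hashes to 8; 8,9 taken -> place at 10.
843 hashes to 7; slot 7 is free -> place at 7.
994 hashes to 4; slot 4 is free -> place at 4.
624 hashes to 8; 8,9,10 taken -> place at 0.
515 hashes to 9; 9,10,0 taken -> place at 1.
Table: [624, 515, —, —, 994, —, —, 843, 382, 723, 63]

63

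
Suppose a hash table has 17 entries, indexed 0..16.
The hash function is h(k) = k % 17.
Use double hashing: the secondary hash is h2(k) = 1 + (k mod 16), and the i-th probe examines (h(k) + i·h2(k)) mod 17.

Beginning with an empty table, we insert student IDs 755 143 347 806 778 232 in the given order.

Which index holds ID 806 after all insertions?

14

755: h=7 => slot 7
143: h=7, h2=16, probe 7,6 => slot 6
347: h=7, h2=12, probe 7,2 => slot 2
806: h=7, h2=7, probe 7,14 => slot 14
778: h=13 => slot 13
232: h=11 => slot 11
Table: [_, _, 347, _, _, _, 143, 755, _, _, _, 232, _, 778, 806, _, _]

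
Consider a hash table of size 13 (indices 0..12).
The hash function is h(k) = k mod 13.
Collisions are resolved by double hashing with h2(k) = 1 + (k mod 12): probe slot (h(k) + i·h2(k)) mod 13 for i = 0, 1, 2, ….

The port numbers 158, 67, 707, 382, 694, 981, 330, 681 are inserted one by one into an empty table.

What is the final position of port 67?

10

Insert 158: h=2, slot 2 empty → index 2.
Insert 67: h=2, h2=8, slot 2 occupied → index 10.
Insert 707: h=5, slot 5 empty → index 5.
Insert 382: h=5, h2=11, slot 5 occupied → index 3.
Insert 694: h=5, h2=11, slots 5,3 occupied → index 1.
Insert 981: h=6, slot 6 empty → index 6.
Insert 330: h=5, h2=7, slot 5 occupied → index 12.
Insert 681: h=5, h2=10, slots 5,2,12 occupied → index 9.
Table: [_, 694, 158, 382, _, 707, 981, _, _, 681, 67, _, 330]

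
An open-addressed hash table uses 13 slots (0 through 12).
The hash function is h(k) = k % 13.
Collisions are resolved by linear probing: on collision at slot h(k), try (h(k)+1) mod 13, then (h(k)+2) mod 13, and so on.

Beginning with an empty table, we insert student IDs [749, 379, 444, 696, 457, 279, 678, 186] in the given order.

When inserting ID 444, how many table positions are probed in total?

2

749 hashes to 8; slot 8 is free -> place at 8.
379 hashes to 2; slot 2 is free -> place at 2.
444 hashes to 2; 2 taken -> place at 3.
696 hashes to 7; slot 7 is free -> place at 7.
457 hashes to 2; 2,3 taken -> place at 4.
279 hashes to 6; slot 6 is free -> place at 6.
678 hashes to 2; 2,3,4 taken -> place at 5.
186 hashes to 4; 4,5,6,7,8 taken -> place at 9.
Table: [., ., 379, 444, 457, 678, 279, 696, 749, 186, ., ., .]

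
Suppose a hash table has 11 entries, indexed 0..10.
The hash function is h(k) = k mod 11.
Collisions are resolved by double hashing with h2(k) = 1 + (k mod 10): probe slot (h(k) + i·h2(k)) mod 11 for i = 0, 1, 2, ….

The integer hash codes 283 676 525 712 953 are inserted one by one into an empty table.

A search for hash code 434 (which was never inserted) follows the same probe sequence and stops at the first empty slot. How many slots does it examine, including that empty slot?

283 hashes to 8; slot 8 is free => place at 8.
676 hashes to 5; slot 5 is free => place at 5.
525 hashes to 8, h2=6; 8 taken => place at 3.
712 hashes to 8, h2=3; 8 taken => place at 0.
953 hashes to 7; slot 7 is free => place at 7.
Table: [712, —, —, 525, —, 676, —, 953, 283, —, —]
Lookup 434: h=5, h2=5, probe 5,10 → slot 10 empty, not found.

2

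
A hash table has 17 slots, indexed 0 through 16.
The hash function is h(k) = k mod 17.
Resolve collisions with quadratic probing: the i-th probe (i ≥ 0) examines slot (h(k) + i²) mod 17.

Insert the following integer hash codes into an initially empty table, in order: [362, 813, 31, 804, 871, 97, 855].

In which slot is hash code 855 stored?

9

362: h=5 => slot 5
813: h=14 => slot 14
31: h=14, probe 14,15 => slot 15
804: h=5, probe 5,6 => slot 6
871: h=4 => slot 4
97: h=12 => slot 12
855: h=5, probe 5,6,9 => slot 9
Table: [_, _, _, _, 871, 362, 804, _, _, 855, _, _, 97, _, 813, 31, _]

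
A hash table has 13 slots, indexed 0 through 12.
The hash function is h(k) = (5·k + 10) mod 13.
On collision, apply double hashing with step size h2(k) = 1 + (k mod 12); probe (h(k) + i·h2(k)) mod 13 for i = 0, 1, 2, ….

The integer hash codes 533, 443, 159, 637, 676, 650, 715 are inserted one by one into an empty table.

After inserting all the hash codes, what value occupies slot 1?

533 hashes to 10; slot 10 is free -> place at 10.
443 hashes to 2; slot 2 is free -> place at 2.
159 hashes to 12; slot 12 is free -> place at 12.
637 hashes to 10, h2=2; 10,12 taken -> place at 1.
676 hashes to 10, h2=5; 10,2 taken -> place at 7.
650 hashes to 10, h2=3; 10 taken -> place at 0.
715 hashes to 10, h2=8; 10 taken -> place at 5.
Table: [650, 637, 443, _, _, 715, _, 676, _, _, 533, _, 159]

637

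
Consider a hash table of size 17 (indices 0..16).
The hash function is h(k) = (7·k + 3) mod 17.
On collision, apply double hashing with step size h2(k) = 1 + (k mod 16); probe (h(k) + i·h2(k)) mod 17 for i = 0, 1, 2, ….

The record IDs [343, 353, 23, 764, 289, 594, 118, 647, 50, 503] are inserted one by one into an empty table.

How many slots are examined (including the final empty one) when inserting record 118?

3

343: h=7 -> slot 7
353: h=9 -> slot 9
23: h=11 -> slot 11
764: h=13 -> slot 13
289: h=3 -> slot 3
594: h=13, h2=3, probe 13,16 -> slot 16
118: h=13, h2=7, probe 13,3,10 -> slot 10
647: h=10, h2=8, probe 10,1 -> slot 1
50: h=13, h2=3, probe 13,16,2 -> slot 2
503: h=5 -> slot 5
Table: [-, 647, 50, 289, -, 503, -, 343, -, 353, 118, 23, -, 764, -, -, 594]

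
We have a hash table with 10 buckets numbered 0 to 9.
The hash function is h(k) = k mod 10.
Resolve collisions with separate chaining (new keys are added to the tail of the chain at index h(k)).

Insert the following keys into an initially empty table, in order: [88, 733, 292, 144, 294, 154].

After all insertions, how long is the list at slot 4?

3

88 → bucket 8
733 → bucket 3
292 → bucket 2
144 → bucket 4
294 → bucket 4 (collision)
154 → bucket 4 (collision)
Final buckets:
0: ∅
1: ∅
2: 292
3: 733
4: 144 -> 294 -> 154
5: ∅
6: ∅
7: ∅
8: 88
9: ∅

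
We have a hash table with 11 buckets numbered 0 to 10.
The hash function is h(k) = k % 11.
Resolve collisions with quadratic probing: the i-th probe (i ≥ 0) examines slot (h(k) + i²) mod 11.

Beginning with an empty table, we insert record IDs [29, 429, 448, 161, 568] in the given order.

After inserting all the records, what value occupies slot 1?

568

29: h=7 → slot 7
429: h=0 → slot 0
448: h=8 → slot 8
161: h=7, probe 7,8,0,5 → slot 5
568: h=7, probe 7,8,0,5,1 → slot 1
Table: [429, 568, -, -, -, 161, -, 29, 448, -, -]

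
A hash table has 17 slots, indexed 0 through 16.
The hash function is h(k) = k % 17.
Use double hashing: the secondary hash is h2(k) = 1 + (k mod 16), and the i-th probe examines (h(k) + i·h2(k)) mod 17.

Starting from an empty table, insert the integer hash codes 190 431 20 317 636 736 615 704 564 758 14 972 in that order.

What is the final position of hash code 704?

9

190: h=3 → slot 3
431: h=6 → slot 6
20: h=3, h2=5, probe 3,8 → slot 8
317: h=11 → slot 11
636: h=7 → slot 7
736: h=5 → slot 5
615: h=3, h2=8, probe 3,11,2 → slot 2
704: h=7, h2=1, probe 7,8,9 → slot 9
564: h=3, h2=5, probe 3,8,13 → slot 13
758: h=10 → slot 10
14: h=14 → slot 14
972: h=3, h2=13, probe 3,16 → slot 16
Table: [∅, ∅, 615, 190, ∅, 736, 431, 636, 20, 704, 758, 317, ∅, 564, 14, ∅, 972]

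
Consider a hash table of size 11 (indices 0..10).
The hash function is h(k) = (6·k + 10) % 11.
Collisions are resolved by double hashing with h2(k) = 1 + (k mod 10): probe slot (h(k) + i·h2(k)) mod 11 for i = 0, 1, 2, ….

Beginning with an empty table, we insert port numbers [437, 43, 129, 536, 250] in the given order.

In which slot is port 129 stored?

437: h=3 → slot 3
43: h=4 → slot 4
129: h=3, h2=10, probe 3,2 → slot 2
536: h=3, h2=7, probe 3,10 → slot 10
250: h=3, h2=1, probe 3,4,5 → slot 5
Table: [_, _, 129, 437, 43, 250, _, _, _, _, 536]

2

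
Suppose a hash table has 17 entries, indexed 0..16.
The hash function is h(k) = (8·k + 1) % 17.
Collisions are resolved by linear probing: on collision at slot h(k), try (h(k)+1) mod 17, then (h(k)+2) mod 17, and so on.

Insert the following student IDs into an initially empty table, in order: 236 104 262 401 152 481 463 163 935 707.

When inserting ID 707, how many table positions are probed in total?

236 hashes to 2; slot 2 is free → place at 2.
104 hashes to 0; slot 0 is free → place at 0.
262 hashes to 6; slot 6 is free → place at 6.
401 hashes to 13; slot 13 is free → place at 13.
152 hashes to 10; slot 10 is free → place at 10.
481 hashes to 7; slot 7 is free → place at 7.
463 hashes to 16; slot 16 is free → place at 16.
163 hashes to 13; 13 taken → place at 14.
935 hashes to 1; slot 1 is free → place at 1.
707 hashes to 13; 13,14 taken → place at 15.
Table: [104, 935, 236, —, —, —, 262, 481, —, —, 152, —, —, 401, 163, 707, 463]

3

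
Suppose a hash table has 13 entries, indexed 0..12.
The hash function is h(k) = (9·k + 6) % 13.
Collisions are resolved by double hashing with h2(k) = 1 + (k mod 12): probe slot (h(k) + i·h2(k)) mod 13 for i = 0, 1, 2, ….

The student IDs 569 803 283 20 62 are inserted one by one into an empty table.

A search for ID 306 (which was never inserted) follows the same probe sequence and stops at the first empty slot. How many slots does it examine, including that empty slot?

2

569: h=5 => slot 5
803: h=5, h2=12, probe 5,4 => slot 4
283: h=5, h2=8, probe 5,0 => slot 0
20: h=4, h2=9, probe 4,0,9 => slot 9
62: h=5, h2=3, probe 5,8 => slot 8
Table: [283, ∅, ∅, ∅, 803, 569, ∅, ∅, 62, 20, ∅, ∅, ∅]
Lookup 306: h=4, h2=7, probe 4,11 → slot 11 empty, not found.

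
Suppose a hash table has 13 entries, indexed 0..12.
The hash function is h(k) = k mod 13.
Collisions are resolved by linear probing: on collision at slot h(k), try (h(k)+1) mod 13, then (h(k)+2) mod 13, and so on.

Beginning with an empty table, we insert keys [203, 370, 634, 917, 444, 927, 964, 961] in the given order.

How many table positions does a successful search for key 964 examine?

203 hashes to 8; slot 8 is free => place at 8.
370 hashes to 6; slot 6 is free => place at 6.
634 hashes to 10; slot 10 is free => place at 10.
917 hashes to 7; slot 7 is free => place at 7.
444 hashes to 2; slot 2 is free => place at 2.
927 hashes to 4; slot 4 is free => place at 4.
964 hashes to 2; 2 taken => place at 3.
961 hashes to 12; slot 12 is free => place at 12.
Table: [_, _, 444, 964, 927, _, 370, 917, 203, _, 634, _, 961]
Lookup 964: h=2, probe 2,3 → found at 3.

2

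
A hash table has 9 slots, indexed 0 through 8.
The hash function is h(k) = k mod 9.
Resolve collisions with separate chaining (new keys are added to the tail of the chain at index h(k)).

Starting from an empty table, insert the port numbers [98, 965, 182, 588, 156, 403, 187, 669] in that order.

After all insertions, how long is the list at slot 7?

2

98 → bucket 8
965 → bucket 2
182 → bucket 2 (collision)
588 → bucket 3
156 → bucket 3 (collision)
403 → bucket 7
187 → bucket 7 (collision)
669 → bucket 3 (collision)
Final buckets:
0: _
1: _
2: 965 -> 182
3: 588 -> 156 -> 669
4: _
5: _
6: _
7: 403 -> 187
8: 98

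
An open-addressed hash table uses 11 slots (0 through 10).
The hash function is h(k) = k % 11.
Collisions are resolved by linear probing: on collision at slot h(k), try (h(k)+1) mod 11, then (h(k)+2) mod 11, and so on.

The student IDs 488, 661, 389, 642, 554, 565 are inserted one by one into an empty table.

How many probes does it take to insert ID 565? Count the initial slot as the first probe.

5

488 hashes to 4; slot 4 is free -> place at 4.
661 hashes to 1; slot 1 is free -> place at 1.
389 hashes to 4; 4 taken -> place at 5.
642 hashes to 4; 4,5 taken -> place at 6.
554 hashes to 4; 4,5,6 taken -> place at 7.
565 hashes to 4; 4,5,6,7 taken -> place at 8.
Table: [_, 661, _, _, 488, 389, 642, 554, 565, _, _]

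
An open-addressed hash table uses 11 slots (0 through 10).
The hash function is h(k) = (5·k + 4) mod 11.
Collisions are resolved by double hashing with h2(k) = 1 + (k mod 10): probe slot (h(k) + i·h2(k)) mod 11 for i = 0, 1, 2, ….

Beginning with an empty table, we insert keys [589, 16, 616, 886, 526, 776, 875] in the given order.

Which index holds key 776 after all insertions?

589: h=1 → slot 1
16: h=7 → slot 7
616: h=4 → slot 4
886: h=1, h2=7, probe 1,8 → slot 8
526: h=5 → slot 5
776: h=1, h2=7, probe 1,8,4,0 → slot 0
875: h=1, h2=6, probe 1,7,2 → slot 2
Table: [776, 589, 875, _, 616, 526, _, 16, 886, _, _]

0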